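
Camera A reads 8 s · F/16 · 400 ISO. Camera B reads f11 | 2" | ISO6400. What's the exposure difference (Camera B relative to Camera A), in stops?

Aperture: f/16 → f/11 — 1 stop larger aperture (brighter).
Shutter speed: 8 → 4 → 2 — 2 stops shorter (darker).
ISO: 400 → 800 → 1600 → 3200 → 6400 — 4 stops higher (brighter).
Net: +1 −2 +4 = +3 stops.

3 stops brighter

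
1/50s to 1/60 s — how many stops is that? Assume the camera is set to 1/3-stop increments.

1/3 stop

1/50 → 1/60 — count the steps: 1 third-stops = 1/3 stop.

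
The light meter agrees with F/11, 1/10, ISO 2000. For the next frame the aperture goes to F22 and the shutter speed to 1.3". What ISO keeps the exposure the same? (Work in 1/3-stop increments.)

Aperture: f/11 → f/13 → f/14 → f/16 → f/18 → f/20 → f/22 — 2 stops smaller aperture (darker).
Shutter speed: 1/10 → 1/8 → 1/6 → 1/5 → 1/4 → 0.3 → 0.4 → 0.5 → 0.6 → 0.8 → 1 → 1.3 — 3 2/3 stops slower (brighter).
Net change so far: 1 2/3 stops brighter. Offset with the ISO: 2000 → 1600 → 1250 → 1000 → 800 → 640.

ISO 640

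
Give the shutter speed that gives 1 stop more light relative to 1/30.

1/15s

Shutter speed: 1/30 → 1/15 — 1 stop slower (brighter).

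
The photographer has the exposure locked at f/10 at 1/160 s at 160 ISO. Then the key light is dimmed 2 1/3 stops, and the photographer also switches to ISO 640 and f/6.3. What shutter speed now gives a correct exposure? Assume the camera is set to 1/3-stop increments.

Scene light: 2 1/3 stops darker.
ISO: 160 → 200 → 250 → 320 → 400 → 500 → 640 — 2 stops raised (brighter).
Aperture: f/10 → f/9 → f/8 → f/7.1 → f/6.3 — 1 1/3 stops wider (brighter).
Net so far: 1 stop brighter. Shutter speed: 1/160 → 1/200 → 1/250 → 1/320.

1/320s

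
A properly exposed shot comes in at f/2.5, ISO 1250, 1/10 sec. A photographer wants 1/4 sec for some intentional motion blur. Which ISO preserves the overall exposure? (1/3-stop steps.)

Shutter speed: 1/10 → 1/8 → 1/6 → 1/5 → 1/4 — 1 1/3 stops longer (brighter).
Need 1 1/3 stops darker from the ISO: 1250 → 1000 → 800 → 640 → 500.

ISO 500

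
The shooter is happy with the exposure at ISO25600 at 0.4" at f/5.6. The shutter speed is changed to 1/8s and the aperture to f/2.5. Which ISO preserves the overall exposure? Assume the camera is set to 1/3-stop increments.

ISO 16000

Shutter speed: 0.4 → 0.3 → 1/4 → 1/5 → 1/6 → 1/8 — 1 2/3 stops shorter (darker).
Aperture: f/5.6 → f/5 → f/4.5 → f/4 → f/3.5 → f/3.2 → f/2.8 → f/2.5 — 2 1/3 stops wider (brighter).
Net change so far: 2/3 stop brighter. Offset with the ISO: 25600 → 20000 → 16000.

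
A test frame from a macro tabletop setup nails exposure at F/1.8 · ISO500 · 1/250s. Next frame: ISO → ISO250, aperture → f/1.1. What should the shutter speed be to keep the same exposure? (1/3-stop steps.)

ISO: 500 → 400 → 320 → 250 — 1 stop dropped (darker).
Aperture: f/1.8 → f/1.6 → f/1.4 → f/1.2 → f/1.1 — 1 1/3 stops wider (brighter).
Net change so far: 1/3 stop brighter. Offset with the shutter speed: 1/250 → 1/320.

1/320s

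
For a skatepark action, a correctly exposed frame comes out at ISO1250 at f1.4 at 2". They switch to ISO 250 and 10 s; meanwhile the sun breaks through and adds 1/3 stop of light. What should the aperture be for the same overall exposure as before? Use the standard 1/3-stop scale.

Scene light: 1/3 stop brighter.
ISO: 1250 → 1000 → 800 → 640 → 500 → 400 → 320 → 250 — 2 1/3 stops dropped (darker).
Shutter speed: 2 → 2.5 → 3.2 → 4 → 5 → 6 → 8 → 10 — 2 1/3 stops slower (brighter).
Net so far: 1/3 stop brighter. Aperture: f/1.4 → f/1.6.

f/1.6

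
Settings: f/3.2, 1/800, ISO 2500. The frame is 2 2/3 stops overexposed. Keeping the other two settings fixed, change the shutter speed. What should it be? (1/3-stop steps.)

Overexposed by 2 2/3 stops → need 2 2/3 stops darker.
Shutter speed: 1/800 → 1/1000 → 1/1250 → 1/1600 → 1/2000 → 1/2500 → 1/3200 → 1/4000 → 1/5000.

1/5000s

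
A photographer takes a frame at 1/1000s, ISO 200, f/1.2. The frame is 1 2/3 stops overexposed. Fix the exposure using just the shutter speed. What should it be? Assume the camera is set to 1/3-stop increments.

1/3200s

Overexposed by 1 2/3 stops → need 1 2/3 stops darker.
Shutter speed: 1/1000 → 1/1250 → 1/1600 → 1/2000 → 1/2500 → 1/3200.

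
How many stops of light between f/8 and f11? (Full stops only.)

f/8 → f/11 — count the steps: 1 stop.

1 stop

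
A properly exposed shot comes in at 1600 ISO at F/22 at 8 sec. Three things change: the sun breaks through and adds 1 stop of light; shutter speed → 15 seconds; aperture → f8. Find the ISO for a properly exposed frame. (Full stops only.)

ISO 50

Scene light: 1 stop brighter.
Shutter speed: 8 → 15 — 1 stop longer (brighter).
Aperture: f/22 → f/16 → f/11 → f/8 — 3 stops opened up (brighter).
Net so far: 5 stops brighter. ISO: 1600 → 800 → 400 → 200 → 100 → 50.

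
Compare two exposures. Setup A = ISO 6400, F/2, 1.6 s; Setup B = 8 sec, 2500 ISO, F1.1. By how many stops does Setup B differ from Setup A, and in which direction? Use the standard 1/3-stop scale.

Aperture: f/2 → f/1.8 → f/1.6 → f/1.4 → f/1.2 → f/1.1 — 1 2/3 stops larger aperture (brighter).
Shutter speed: 1.6 → 2 → 2.5 → 3.2 → 4 → 5 → 6 → 8 — 2 1/3 stops slower (brighter).
ISO: 6400 → 5000 → 4000 → 3200 → 2500 — 1 1/3 stops lower (darker).
Net: +1 2/3 +2 1/3 −1 1/3 = +2 2/3 stops.

2 2/3 stops brighter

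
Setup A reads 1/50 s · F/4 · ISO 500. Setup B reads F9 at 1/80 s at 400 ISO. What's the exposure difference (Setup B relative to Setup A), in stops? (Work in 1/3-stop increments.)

3 1/3 stops darker

Aperture: f/4 → f/4.5 → f/5 → f/5.6 → f/6.3 → f/7.1 → f/8 → f/9 — 2 1/3 stops smaller aperture (darker).
Shutter speed: 1/50 → 1/60 → 1/80 — 2/3 stop shorter (darker).
ISO: 500 → 400 — 1/3 stop lower (darker).
Net: −2 1/3 −2/3 −1/3 = −3 1/3 stops.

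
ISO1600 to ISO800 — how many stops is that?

1 stop

1600 → 800 — count the steps: 1 stop.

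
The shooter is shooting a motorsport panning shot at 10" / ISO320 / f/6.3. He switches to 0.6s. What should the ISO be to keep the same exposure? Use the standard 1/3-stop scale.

ISO 5000

Shutter speed: 10 → 8 → 6 → 5 → 4 → 3.2 → 2.5 → 2 → 1.6 → 1.3 → 1 → 0.8 → 0.6 — 4 stops faster (darker).
Need 4 stops brighter from the ISO: 320 → 400 → 500 → 640 → 800 → 1000 → 1250 → 1600 → 2000 → 2500 → 3200 → 4000 → 5000.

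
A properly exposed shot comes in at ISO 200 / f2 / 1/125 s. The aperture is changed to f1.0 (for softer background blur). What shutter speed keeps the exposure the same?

Aperture: f/2 → f/1.4 → f/1.0 — 2 stops larger aperture (brighter).
Need 2 stops darker from the shutter speed: 1/125 → 1/250 → 1/500.

1/500s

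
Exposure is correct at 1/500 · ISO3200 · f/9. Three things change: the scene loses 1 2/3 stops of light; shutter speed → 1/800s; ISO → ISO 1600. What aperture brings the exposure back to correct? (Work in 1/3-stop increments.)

f/2.8

Scene light: 1 2/3 stops darker.
Shutter speed: 1/500 → 1/640 → 1/800 — 2/3 stop faster (darker).
ISO: 3200 → 2500 → 2000 → 1600 — 1 stop dropped (darker).
Net so far: 3 1/3 stops darker. Aperture: f/9 → f/8 → f/7.1 → f/6.3 → f/5.6 → f/5 → f/4.5 → f/4 → f/3.5 → f/3.2 → f/2.8.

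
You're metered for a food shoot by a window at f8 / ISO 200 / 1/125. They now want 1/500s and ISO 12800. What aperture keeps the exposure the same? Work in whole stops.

f/32

Shutter speed: 1/125 → 1/250 → 1/500 — 2 stops shorter (darker).
ISO: 200 → 400 → 800 → 1600 → 3200 → 6400 → 12800 — 6 stops raised (brighter).
Net change so far: 4 stops brighter. Offset with the aperture: f/8 → f/11 → f/16 → f/22 → f/32.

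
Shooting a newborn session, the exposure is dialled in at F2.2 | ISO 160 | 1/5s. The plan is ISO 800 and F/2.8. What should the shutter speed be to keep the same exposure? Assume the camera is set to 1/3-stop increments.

ISO: 160 → 200 → 250 → 320 → 400 → 500 → 640 → 800 — 2 1/3 stops higher (brighter).
Aperture: f/2.2 → f/2.5 → f/2.8 — 2/3 stop narrower (darker).
Net change so far: 1 2/3 stops brighter. Offset with the shutter speed: 1/5 → 1/6 → 1/8 → 1/10 → 1/13 → 1/15.

1/15s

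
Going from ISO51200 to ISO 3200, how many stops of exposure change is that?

51200 → 25600 → 12800 → 6400 → 3200 — count the steps: 4 stops.

4 stops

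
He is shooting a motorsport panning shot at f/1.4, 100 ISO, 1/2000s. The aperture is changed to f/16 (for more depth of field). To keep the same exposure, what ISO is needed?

Aperture: f/1.4 → f/2 → f/2.8 → f/4 → f/5.6 → f/8 → f/11 → f/16 — 7 stops smaller aperture (darker).
Need 7 stops brighter from the ISO: 100 → 200 → 400 → 800 → 1600 → 3200 → 6400 → 12800.

ISO 12800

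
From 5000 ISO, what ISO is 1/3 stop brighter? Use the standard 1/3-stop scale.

ISO: 5000 → 6400 — 1/3 stop higher (brighter).

ISO 6400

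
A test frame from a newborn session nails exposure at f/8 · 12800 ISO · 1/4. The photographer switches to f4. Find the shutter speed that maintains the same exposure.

Aperture: f/8 → f/5.6 → f/4 — 2 stops wider (brighter).
Need 2 stops darker from the shutter speed: 1/4 → 1/8 → 1/15.

1/15s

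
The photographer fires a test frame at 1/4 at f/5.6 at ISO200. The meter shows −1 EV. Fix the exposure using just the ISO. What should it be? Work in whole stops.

Underexposed by 1 stop → need 1 stop brighter.
ISO: 200 → 400.

ISO 400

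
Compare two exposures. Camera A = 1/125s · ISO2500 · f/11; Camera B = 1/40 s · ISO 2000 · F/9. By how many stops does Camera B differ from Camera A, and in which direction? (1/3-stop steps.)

Aperture: f/11 → f/10 → f/9 — 2/3 stop wider (brighter).
Shutter speed: 1/125 → 1/100 → 1/80 → 1/60 → 1/50 → 1/40 — 1 2/3 stops slower (brighter).
ISO: 2500 → 2000 — 1/3 stop lower (darker).
Net: +2/3 +1 2/3 −1/3 = +2 stops.

2 stops brighter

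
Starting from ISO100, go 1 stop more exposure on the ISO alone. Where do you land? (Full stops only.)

ISO 200

ISO: 100 → 200 — 1 stop raised (brighter).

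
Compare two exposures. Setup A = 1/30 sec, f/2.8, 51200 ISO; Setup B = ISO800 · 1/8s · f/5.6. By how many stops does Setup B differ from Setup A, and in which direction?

6 stops darker

Aperture: f/2.8 → f/4 → f/5.6 — 2 stops stopped down (darker).
Shutter speed: 1/30 → 1/15 → 1/8 — 2 stops slower (brighter).
ISO: 51200 → 25600 → 12800 → 6400 → 3200 → 1600 → 800 — 6 stops dropped (darker).
Net: −2 +2 −6 = −6 stops.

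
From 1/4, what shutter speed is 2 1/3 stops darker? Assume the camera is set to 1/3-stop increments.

Shutter speed: 1/4 → 1/5 → 1/6 → 1/8 → 1/10 → 1/13 → 1/15 → 1/20 — 2 1/3 stops faster (darker).

1/20s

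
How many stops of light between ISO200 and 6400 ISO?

200 → 400 → 800 → 1600 → 3200 → 6400 — count the steps: 5 stops.

5 stops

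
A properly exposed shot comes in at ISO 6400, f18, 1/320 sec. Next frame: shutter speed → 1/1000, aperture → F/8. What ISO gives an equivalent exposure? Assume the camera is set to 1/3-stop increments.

Shutter speed: 1/320 → 1/400 → 1/500 → 1/640 → 1/800 → 1/1000 — 1 2/3 stops shorter (darker).
Aperture: f/18 → f/16 → f/14 → f/13 → f/11 → f/10 → f/9 → f/8 — 2 1/3 stops opened up (brighter).
Net change so far: 2/3 stop brighter. Offset with the ISO: 6400 → 5000 → 4000.

ISO 4000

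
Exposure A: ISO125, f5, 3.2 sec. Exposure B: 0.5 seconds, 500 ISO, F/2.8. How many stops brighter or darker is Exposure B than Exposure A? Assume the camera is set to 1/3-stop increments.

1 stop brighter

Aperture: f/5 → f/4.5 → f/4 → f/3.5 → f/3.2 → f/2.8 — 1 2/3 stops larger aperture (brighter).
Shutter speed: 3.2 → 2.5 → 2 → 1.6 → 1.3 → 1 → 0.8 → 0.6 → 0.5 — 2 2/3 stops faster (darker).
ISO: 125 → 160 → 200 → 250 → 320 → 400 → 500 — 2 stops raised (brighter).
Net: +1 2/3 −2 2/3 +2 = +1 stop.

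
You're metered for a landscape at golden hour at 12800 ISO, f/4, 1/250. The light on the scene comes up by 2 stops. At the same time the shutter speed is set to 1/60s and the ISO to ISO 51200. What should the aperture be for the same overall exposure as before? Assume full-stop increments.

f/32

Scene light: 2 stops brighter.
Shutter speed: 1/250 → 1/125 → 1/60 — 2 stops longer (brighter).
ISO: 12800 → 25600 → 51200 — 2 stops higher (brighter).
Net so far: 6 stops brighter. Aperture: f/4 → f/5.6 → f/8 → f/11 → f/16 → f/22 → f/32.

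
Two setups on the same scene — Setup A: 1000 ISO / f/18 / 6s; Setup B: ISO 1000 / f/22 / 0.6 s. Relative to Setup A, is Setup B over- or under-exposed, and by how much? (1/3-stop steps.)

Aperture: f/18 → f/20 → f/22 — 2/3 stop stopped down (darker).
Shutter speed: 6 → 5 → 4 → 3.2 → 2.5 → 2 → 1.6 → 1.3 → 1 → 0.8 → 0.6 — 3 1/3 stops shorter (darker).
ISO: unchanged.
Net: −2/3 −3 1/3 = −4 stops.

4 stops darker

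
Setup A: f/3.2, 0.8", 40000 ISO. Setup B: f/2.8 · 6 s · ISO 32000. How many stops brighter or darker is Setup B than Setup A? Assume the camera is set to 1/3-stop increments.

3 stops brighter

Aperture: f/3.2 → f/2.8 — 1/3 stop larger aperture (brighter).
Shutter speed: 0.8 → 1 → 1.3 → 1.6 → 2 → 2.5 → 3.2 → 4 → 5 → 6 — 3 stops slower (brighter).
ISO: 40000 → 32000 — 1/3 stop lower (darker).
Net: +1/3 +3 −1/3 = +3 stops.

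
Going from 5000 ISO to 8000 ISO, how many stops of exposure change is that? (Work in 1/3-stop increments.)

2/3 stop

5000 → 6400 → 8000 — count the steps: 2 third-stops = 2/3 stop.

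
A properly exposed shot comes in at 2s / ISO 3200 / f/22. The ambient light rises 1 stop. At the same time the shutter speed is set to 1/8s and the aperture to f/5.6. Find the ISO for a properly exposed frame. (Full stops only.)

Scene light: 1 stop brighter.
Shutter speed: 2 → 1 → 1/2 → 1/4 → 1/8 — 4 stops shorter (darker).
Aperture: f/22 → f/16 → f/11 → f/8 → f/5.6 — 4 stops opened up (brighter).
Net so far: 1 stop brighter. ISO: 3200 → 1600.

ISO 1600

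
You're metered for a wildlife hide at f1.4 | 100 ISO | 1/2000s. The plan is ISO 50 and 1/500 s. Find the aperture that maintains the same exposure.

f/2

ISO: 100 → 50 — 1 stop dropped (darker).
Shutter speed: 1/2000 → 1/1000 → 1/500 — 2 stops longer (brighter).
Net change so far: 1 stop brighter. Offset with the aperture: f/1.4 → f/2.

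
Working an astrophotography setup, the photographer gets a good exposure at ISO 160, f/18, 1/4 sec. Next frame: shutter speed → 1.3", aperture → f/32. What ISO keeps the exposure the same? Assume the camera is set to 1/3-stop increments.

ISO 100

Shutter speed: 1/4 → 0.3 → 0.4 → 0.5 → 0.6 → 0.8 → 1 → 1.3 — 2 1/3 stops longer (brighter).
Aperture: f/18 → f/20 → f/22 → f/25 → f/29 → f/32 — 1 2/3 stops narrower (darker).
Net change so far: 2/3 stop brighter. Offset with the ISO: 160 → 125 → 100.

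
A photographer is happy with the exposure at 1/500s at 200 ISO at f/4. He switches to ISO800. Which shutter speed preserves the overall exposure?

1/2000s

ISO: 200 → 400 → 800 — 2 stops raised (brighter).
Need 2 stops darker from the shutter speed: 1/500 → 1/1000 → 1/2000.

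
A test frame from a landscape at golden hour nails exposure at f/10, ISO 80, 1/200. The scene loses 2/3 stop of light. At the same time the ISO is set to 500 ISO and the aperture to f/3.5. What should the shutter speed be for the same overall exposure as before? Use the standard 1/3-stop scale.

1/6400s

Scene light: 2/3 stop darker.
ISO: 80 → 100 → 125 → 160 → 200 → 250 → 320 → 400 → 500 — 2 2/3 stops higher (brighter).
Aperture: f/10 → f/9 → f/8 → f/7.1 → f/6.3 → f/5.6 → f/5 → f/4.5 → f/4 → f/3.5 — 3 stops larger aperture (brighter).
Net so far: 5 stops brighter. Shutter speed: 1/200 → 1/250 → 1/320 → 1/400 → 1/500 → 1/640 → 1/800 → 1/1000 → 1/1250 → 1/1600 → 1/2000 → 1/2500 → 1/3200 → 1/4000 → 1/5000 → 1/6400.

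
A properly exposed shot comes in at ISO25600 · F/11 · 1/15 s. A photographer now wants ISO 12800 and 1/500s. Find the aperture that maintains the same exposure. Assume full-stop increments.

f/1.4

ISO: 25600 → 12800 — 1 stop dropped (darker).
Shutter speed: 1/15 → 1/30 → 1/60 → 1/125 → 1/250 → 1/500 — 5 stops faster (darker).
Net change so far: 6 stops darker. Offset with the aperture: f/11 → f/8 → f/5.6 → f/4 → f/2.8 → f/2 → f/1.4.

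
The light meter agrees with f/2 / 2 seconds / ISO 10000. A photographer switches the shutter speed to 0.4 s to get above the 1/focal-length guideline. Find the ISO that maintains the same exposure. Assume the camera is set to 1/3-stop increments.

Shutter speed: 2 → 1.6 → 1.3 → 1 → 0.8 → 0.6 → 0.5 → 0.4 — 2 1/3 stops faster (darker).
Need 2 1/3 stops brighter from the ISO: 10000 → 12800 → 16000 → 20000 → 25600 → 32000 → 40000 → 51200.

ISO 51200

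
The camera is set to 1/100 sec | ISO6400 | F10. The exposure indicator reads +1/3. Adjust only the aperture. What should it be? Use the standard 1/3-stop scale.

Overexposed by 1/3 stop → need 1/3 stop darker.
Aperture: f/10 → f/11.

f/11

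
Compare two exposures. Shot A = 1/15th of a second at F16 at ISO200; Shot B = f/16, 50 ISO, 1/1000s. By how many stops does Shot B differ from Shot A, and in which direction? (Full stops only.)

8 stops darker

Aperture: unchanged.
Shutter speed: 1/15 → 1/30 → 1/60 → 1/125 → 1/250 → 1/500 → 1/1000 — 6 stops faster (darker).
ISO: 200 → 100 → 50 — 2 stops lower (darker).
Net: −6 −2 = −8 stops.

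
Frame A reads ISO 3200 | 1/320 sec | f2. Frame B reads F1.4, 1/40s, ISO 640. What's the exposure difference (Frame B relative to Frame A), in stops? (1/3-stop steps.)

1 2/3 stops brighter

Aperture: f/2 → f/1.8 → f/1.6 → f/1.4 — 1 stop larger aperture (brighter).
Shutter speed: 1/320 → 1/250 → 1/200 → 1/160 → 1/125 → 1/100 → 1/80 → 1/60 → 1/50 → 1/40 — 3 stops slower (brighter).
ISO: 3200 → 2500 → 2000 → 1600 → 1250 → 1000 → 800 → 640 — 2 1/3 stops dropped (darker).
Net: +1 +3 −2 1/3 = +1 2/3 stops.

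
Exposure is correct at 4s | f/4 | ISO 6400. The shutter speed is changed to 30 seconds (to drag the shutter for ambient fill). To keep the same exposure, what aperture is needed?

f/11

Shutter speed: 4 → 8 → 15 → 30 — 3 stops slower (brighter).
Need 3 stops darker from the aperture: f/4 → f/5.6 → f/8 → f/11.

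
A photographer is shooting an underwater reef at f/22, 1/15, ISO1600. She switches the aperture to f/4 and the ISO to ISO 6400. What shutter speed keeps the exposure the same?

Aperture: f/22 → f/16 → f/11 → f/8 → f/5.6 → f/4 — 5 stops opened up (brighter).
ISO: 1600 → 3200 → 6400 — 2 stops higher (brighter).
Net change so far: 7 stops brighter. Offset with the shutter speed: 1/15 → 1/30 → 1/60 → 1/125 → 1/250 → 1/500 → 1/1000 → 1/2000.

1/2000s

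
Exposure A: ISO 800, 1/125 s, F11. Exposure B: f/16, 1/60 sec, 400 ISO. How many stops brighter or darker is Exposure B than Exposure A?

Aperture: f/11 → f/16 — 1 stop narrower (darker).
Shutter speed: 1/125 → 1/60 — 1 stop longer (brighter).
ISO: 800 → 400 — 1 stop lower (darker).
Net: −1 +1 −1 = −1 stop.

1 stop darker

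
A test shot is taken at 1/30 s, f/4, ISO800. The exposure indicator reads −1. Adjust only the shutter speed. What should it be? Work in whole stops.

Underexposed by 1 stop → need 1 stop brighter.
Shutter speed: 1/30 → 1/15.

1/15s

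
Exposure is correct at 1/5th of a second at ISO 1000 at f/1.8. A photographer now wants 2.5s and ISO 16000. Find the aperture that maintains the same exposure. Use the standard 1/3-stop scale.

f/25

Shutter speed: 1/5 → 1/4 → 0.3 → 0.4 → 0.5 → 0.6 → 0.8 → 1 → 1.3 → 1.6 → 2 → 2.5 — 3 2/3 stops longer (brighter).
ISO: 1000 → 1250 → 1600 → 2000 → 2500 → 3200 → 4000 → 5000 → 6400 → 8000 → 10000 → 12800 → 16000 — 4 stops higher (brighter).
Net change so far: 7 2/3 stops brighter. Offset with the aperture: f/1.8 → f/2 → f/2.2 → f/2.5 → f/2.8 → f/3.2 → f/3.5 → f/4 → f/4.5 → f/5 → f/5.6 → f/6.3 → f/7.1 → f/8 → f/9 → f/10 → f/11 → f/13 → f/14 → f/16 → f/18 → f/20 → f/22 → f/25.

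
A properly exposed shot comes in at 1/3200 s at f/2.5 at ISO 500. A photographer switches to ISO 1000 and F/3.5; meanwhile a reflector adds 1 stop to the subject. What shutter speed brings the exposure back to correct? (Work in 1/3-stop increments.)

Scene light: 1 stop brighter.
ISO: 500 → 640 → 800 → 1000 — 1 stop raised (brighter).
Aperture: f/2.5 → f/2.8 → f/3.2 → f/3.5 — 1 stop smaller aperture (darker).
Net so far: 1 stop brighter. Shutter speed: 1/3200 → 1/4000 → 1/5000 → 1/6400.

1/6400s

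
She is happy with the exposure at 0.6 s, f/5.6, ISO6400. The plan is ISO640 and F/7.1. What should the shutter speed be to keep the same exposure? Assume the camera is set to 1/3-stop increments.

ISO: 6400 → 5000 → 4000 → 3200 → 2500 → 2000 → 1600 → 1250 → 1000 → 800 → 640 — 3 1/3 stops dropped (darker).
Aperture: f/5.6 → f/6.3 → f/7.1 — 2/3 stop stopped down (darker).
Net change so far: 4 stops darker. Offset with the shutter speed: 0.6 → 0.8 → 1 → 1.3 → 1.6 → 2 → 2.5 → 3.2 → 4 → 5 → 6 → 8 → 10.

10 s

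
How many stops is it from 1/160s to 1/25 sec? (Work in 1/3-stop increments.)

2 2/3 stops

1/160 → 1/125 → 1/100 → 1/80 → 1/60 → 1/50 → 1/40 → 1/30 → 1/25 — count the steps: 8 third-stops = 2 2/3 stops.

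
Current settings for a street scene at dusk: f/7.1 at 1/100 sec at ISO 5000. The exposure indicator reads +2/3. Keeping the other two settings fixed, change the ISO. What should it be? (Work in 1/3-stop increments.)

Overexposed by 2/3 stop → need 2/3 stop darker.
ISO: 5000 → 4000 → 3200.

ISO 3200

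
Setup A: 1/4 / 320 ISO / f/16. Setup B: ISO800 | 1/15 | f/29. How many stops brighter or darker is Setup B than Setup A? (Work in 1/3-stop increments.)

Aperture: f/16 → f/18 → f/20 → f/22 → f/25 → f/29 — 1 2/3 stops stopped down (darker).
Shutter speed: 1/4 → 1/5 → 1/6 → 1/8 → 1/10 → 1/13 → 1/15 — 2 stops shorter (darker).
ISO: 320 → 400 → 500 → 640 → 800 — 1 1/3 stops higher (brighter).
Net: −1 2/3 −2 +1 1/3 = −2 1/3 stops.

2 1/3 stops darker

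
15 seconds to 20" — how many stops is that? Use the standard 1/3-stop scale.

15 → 20 — count the steps: 1 third-stops = 1/3 stop.

1/3 stop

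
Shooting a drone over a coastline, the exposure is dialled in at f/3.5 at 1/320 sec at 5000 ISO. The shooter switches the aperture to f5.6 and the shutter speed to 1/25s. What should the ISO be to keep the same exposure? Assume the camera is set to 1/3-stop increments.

ISO 1000

Aperture: f/3.5 → f/4 → f/4.5 → f/5 → f/5.6 — 1 1/3 stops narrower (darker).
Shutter speed: 1/320 → 1/250 → 1/200 → 1/160 → 1/125 → 1/100 → 1/80 → 1/60 → 1/50 → 1/40 → 1/30 → 1/25 — 3 2/3 stops slower (brighter).
Net change so far: 2 1/3 stops brighter. Offset with the ISO: 5000 → 4000 → 3200 → 2500 → 2000 → 1600 → 1250 → 1000.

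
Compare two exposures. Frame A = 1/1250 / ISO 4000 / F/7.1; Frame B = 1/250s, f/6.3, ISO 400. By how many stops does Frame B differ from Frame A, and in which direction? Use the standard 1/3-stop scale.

Aperture: f/7.1 → f/6.3 — 1/3 stop opened up (brighter).
Shutter speed: 1/1250 → 1/1000 → 1/800 → 1/640 → 1/500 → 1/400 → 1/320 → 1/250 — 2 1/3 stops longer (brighter).
ISO: 4000 → 3200 → 2500 → 2000 → 1600 → 1250 → 1000 → 800 → 640 → 500 → 400 — 3 1/3 stops dropped (darker).
Net: +1/3 +2 1/3 −3 1/3 = −2/3 stops.

2/3 stop darker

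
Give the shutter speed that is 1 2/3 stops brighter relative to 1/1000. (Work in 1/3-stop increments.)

Shutter speed: 1/1000 → 1/800 → 1/640 → 1/500 → 1/400 → 1/320 — 1 2/3 stops longer (brighter).

1/320s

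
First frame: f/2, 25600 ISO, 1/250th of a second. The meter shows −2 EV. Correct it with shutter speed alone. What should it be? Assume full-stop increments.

Underexposed by 2 stops → need 2 stops brighter.
Shutter speed: 1/250 → 1/125 → 1/60.

1/60s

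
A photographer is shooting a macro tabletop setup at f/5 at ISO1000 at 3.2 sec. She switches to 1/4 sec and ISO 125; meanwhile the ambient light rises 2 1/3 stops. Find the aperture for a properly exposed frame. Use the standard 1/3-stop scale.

Scene light: 2 1/3 stops brighter.
Shutter speed: 3.2 → 2.5 → 2 → 1.6 → 1.3 → 1 → 0.8 → 0.6 → 0.5 → 0.4 → 0.3 → 1/4 — 3 2/3 stops faster (darker).
ISO: 1000 → 800 → 640 → 500 → 400 → 320 → 250 → 200 → 160 → 125 — 3 stops dropped (darker).
Net so far: 4 1/3 stops darker. Aperture: f/5 → f/4.5 → f/4 → f/3.5 → f/3.2 → f/2.8 → f/2.5 → f/2.2 → f/2 → f/1.8 → f/1.6 → f/1.4 → f/1.2 → f/1.1.

f/1.1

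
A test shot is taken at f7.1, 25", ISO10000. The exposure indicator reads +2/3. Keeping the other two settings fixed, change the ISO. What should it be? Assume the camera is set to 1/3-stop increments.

Overexposed by 2/3 stop → need 2/3 stop darker.
ISO: 10000 → 8000 → 6400.

ISO 6400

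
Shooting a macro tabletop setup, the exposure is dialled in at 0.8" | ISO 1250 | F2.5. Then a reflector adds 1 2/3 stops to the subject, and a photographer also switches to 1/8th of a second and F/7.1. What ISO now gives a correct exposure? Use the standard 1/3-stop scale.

ISO 20000

Scene light: 1 2/3 stops brighter.
Shutter speed: 0.8 → 0.6 → 0.5 → 0.4 → 0.3 → 1/4 → 1/5 → 1/6 → 1/8 — 2 2/3 stops shorter (darker).
Aperture: f/2.5 → f/2.8 → f/3.2 → f/3.5 → f/4 → f/4.5 → f/5 → f/5.6 → f/6.3 → f/7.1 — 3 stops narrower (darker).
Net so far: 4 stops darker. ISO: 1250 → 1600 → 2000 → 2500 → 3200 → 4000 → 5000 → 6400 → 8000 → 10000 → 12800 → 16000 → 20000.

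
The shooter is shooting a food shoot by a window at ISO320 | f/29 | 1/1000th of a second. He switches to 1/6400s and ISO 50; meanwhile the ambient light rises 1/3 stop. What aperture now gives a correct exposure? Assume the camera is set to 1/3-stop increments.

Scene light: 1/3 stop brighter.
Shutter speed: 1/1000 → 1/1250 → 1/1600 → 1/2000 → 1/2500 → 1/3200 → 1/4000 → 1/5000 → 1/6400 — 2 2/3 stops faster (darker).
ISO: 320 → 250 → 200 → 160 → 125 → 100 → 80 → 64 → 50 — 2 2/3 stops lower (darker).
Net so far: 5 stops darker. Aperture: f/29 → f/25 → f/22 → f/20 → f/18 → f/16 → f/14 → f/13 → f/11 → f/10 → f/9 → f/8 → f/7.1 → f/6.3 → f/5.6 → f/5.

f/5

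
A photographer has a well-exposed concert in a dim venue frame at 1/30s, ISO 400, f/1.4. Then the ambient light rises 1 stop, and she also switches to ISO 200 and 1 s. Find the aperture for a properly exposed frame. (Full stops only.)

Scene light: 1 stop brighter.
ISO: 400 → 200 — 1 stop dropped (darker).
Shutter speed: 1/30 → 1/15 → 1/8 → 1/4 → 1/2 → 1 — 5 stops longer (brighter).
Net so far: 5 stops brighter. Aperture: f/1.4 → f/2 → f/2.8 → f/4 → f/5.6 → f/8.

f/8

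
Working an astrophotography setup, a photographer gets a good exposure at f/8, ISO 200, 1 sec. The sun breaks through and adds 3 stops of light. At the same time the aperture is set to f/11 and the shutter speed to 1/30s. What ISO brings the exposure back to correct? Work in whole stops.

Scene light: 3 stops brighter.
Aperture: f/8 → f/11 — 1 stop narrower (darker).
Shutter speed: 1 → 1/2 → 1/4 → 1/8 → 1/15 → 1/30 — 5 stops faster (darker).
Net so far: 3 stops darker. ISO: 200 → 400 → 800 → 1600.

ISO 1600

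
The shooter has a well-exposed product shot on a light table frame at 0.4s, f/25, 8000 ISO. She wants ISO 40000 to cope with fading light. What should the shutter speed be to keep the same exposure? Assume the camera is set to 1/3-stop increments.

1/13s

ISO: 8000 → 10000 → 12800 → 16000 → 20000 → 25600 → 32000 → 40000 — 2 1/3 stops higher (brighter).
Need 2 1/3 stops darker from the shutter speed: 0.4 → 0.3 → 1/4 → 1/5 → 1/6 → 1/8 → 1/10 → 1/13.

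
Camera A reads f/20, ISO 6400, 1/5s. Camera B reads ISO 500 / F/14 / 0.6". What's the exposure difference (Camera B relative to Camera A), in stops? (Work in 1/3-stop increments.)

Aperture: f/20 → f/18 → f/16 → f/14 — 1 stop wider (brighter).
Shutter speed: 1/5 → 1/4 → 0.3 → 0.4 → 0.5 → 0.6 — 1 2/3 stops longer (brighter).
ISO: 6400 → 5000 → 4000 → 3200 → 2500 → 2000 → 1600 → 1250 → 1000 → 800 → 640 → 500 — 3 2/3 stops dropped (darker).
Net: +1 +1 2/3 −3 2/3 = −1 stop.

1 stop darker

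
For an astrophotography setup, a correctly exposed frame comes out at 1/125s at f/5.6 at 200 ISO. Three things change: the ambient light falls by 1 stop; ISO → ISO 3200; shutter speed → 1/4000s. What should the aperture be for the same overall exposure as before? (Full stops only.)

f/2.8

Scene light: 1 stop darker.
ISO: 200 → 400 → 800 → 1600 → 3200 — 4 stops raised (brighter).
Shutter speed: 1/125 → 1/250 → 1/500 → 1/1000 → 1/2000 → 1/4000 — 5 stops faster (darker).
Net so far: 2 stops darker. Aperture: f/5.6 → f/4 → f/2.8.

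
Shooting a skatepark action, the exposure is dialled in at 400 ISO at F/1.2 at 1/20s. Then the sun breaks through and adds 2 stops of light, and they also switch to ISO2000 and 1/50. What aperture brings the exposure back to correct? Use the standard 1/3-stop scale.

f/3.5

Scene light: 2 stops brighter.
ISO: 400 → 500 → 640 → 800 → 1000 → 1250 → 1600 → 2000 — 2 1/3 stops raised (brighter).
Shutter speed: 1/20 → 1/25 → 1/30 → 1/40 → 1/50 — 1 1/3 stops faster (darker).
Net so far: 3 stops brighter. Aperture: f/1.2 → f/1.4 → f/1.6 → f/1.8 → f/2 → f/2.2 → f/2.5 → f/2.8 → f/3.2 → f/3.5.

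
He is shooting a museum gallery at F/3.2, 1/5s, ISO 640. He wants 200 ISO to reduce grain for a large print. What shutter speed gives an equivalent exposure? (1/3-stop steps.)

ISO: 640 → 500 → 400 → 320 → 250 → 200 — 1 2/3 stops dropped (darker).
Need 1 2/3 stops brighter from the shutter speed: 1/5 → 1/4 → 0.3 → 0.4 → 0.5 → 0.6.

0.6 s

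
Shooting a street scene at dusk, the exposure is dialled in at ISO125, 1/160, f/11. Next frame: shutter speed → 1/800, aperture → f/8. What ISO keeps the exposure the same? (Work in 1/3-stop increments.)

Shutter speed: 1/160 → 1/200 → 1/250 → 1/320 → 1/400 → 1/500 → 1/640 → 1/800 — 2 1/3 stops faster (darker).
Aperture: f/11 → f/10 → f/9 → f/8 — 1 stop opened up (brighter).
Net change so far: 1 1/3 stops darker. Offset with the ISO: 125 → 160 → 200 → 250 → 320.

ISO 320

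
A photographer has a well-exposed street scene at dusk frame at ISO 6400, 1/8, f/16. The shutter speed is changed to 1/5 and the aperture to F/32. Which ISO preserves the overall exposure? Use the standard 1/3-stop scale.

Shutter speed: 1/8 → 1/6 → 1/5 — 2/3 stop longer (brighter).
Aperture: f/16 → f/18 → f/20 → f/22 → f/25 → f/29 → f/32 — 2 stops stopped down (darker).
Net change so far: 1 1/3 stops darker. Offset with the ISO: 6400 → 8000 → 10000 → 12800 → 16000.

ISO 16000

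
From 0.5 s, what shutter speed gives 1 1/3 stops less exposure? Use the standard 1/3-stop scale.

1/5s

Shutter speed: 0.5 → 0.4 → 0.3 → 1/4 → 1/5 — 1 1/3 stops shorter (darker).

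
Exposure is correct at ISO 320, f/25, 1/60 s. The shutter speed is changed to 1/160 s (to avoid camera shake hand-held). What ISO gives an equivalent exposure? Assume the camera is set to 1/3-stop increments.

Shutter speed: 1/60 → 1/80 → 1/100 → 1/125 → 1/160 — 1 1/3 stops faster (darker).
Need 1 1/3 stops brighter from the ISO: 320 → 400 → 500 → 640 → 800.

ISO 800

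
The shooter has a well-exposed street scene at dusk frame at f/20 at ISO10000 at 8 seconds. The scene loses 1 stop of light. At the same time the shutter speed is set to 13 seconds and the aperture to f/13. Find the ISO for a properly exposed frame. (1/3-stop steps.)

ISO 5000

Scene light: 1 stop darker.
Shutter speed: 8 → 10 → 13 — 2/3 stop slower (brighter).
Aperture: f/20 → f/18 → f/16 → f/14 → f/13 — 1 1/3 stops opened up (brighter).
Net so far: 1 stop brighter. ISO: 10000 → 8000 → 6400 → 5000.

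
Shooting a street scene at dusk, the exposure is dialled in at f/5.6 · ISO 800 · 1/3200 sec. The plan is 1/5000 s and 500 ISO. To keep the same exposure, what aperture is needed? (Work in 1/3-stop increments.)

f/3.5

Shutter speed: 1/3200 → 1/4000 → 1/5000 — 2/3 stop shorter (darker).
ISO: 800 → 640 → 500 — 2/3 stop dropped (darker).
Net change so far: 1 1/3 stops darker. Offset with the aperture: f/5.6 → f/5 → f/4.5 → f/4 → f/3.5.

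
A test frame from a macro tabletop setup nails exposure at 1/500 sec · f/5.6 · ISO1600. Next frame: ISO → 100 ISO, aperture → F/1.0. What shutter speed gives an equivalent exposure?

ISO: 1600 → 800 → 400 → 200 → 100 — 4 stops lower (darker).
Aperture: f/5.6 → f/4 → f/2.8 → f/2 → f/1.4 → f/1.0 — 5 stops larger aperture (brighter).
Net change so far: 1 stop brighter. Offset with the shutter speed: 1/500 → 1/1000.

1/1000s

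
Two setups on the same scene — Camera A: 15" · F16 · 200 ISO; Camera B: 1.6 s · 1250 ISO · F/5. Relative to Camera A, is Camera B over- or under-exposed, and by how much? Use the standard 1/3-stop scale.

2 2/3 stops brighter

Aperture: f/16 → f/14 → f/13 → f/11 → f/10 → f/9 → f/8 → f/7.1 → f/6.3 → f/5.6 → f/5 — 3 1/3 stops larger aperture (brighter).
Shutter speed: 15 → 13 → 10 → 8 → 6 → 5 → 4 → 3.2 → 2.5 → 2 → 1.6 — 3 1/3 stops shorter (darker).
ISO: 200 → 250 → 320 → 400 → 500 → 640 → 800 → 1000 → 1250 — 2 2/3 stops raised (brighter).
Net: +3 1/3 −3 1/3 +2 2/3 = +2 2/3 stops.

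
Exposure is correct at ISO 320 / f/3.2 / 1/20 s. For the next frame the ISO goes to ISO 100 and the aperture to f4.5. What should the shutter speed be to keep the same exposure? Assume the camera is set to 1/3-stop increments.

ISO: 320 → 250 → 200 → 160 → 125 → 100 — 1 2/3 stops lower (darker).
Aperture: f/3.2 → f/3.5 → f/4 → f/4.5 — 1 stop stopped down (darker).
Net change so far: 2 2/3 stops darker. Offset with the shutter speed: 1/20 → 1/15 → 1/13 → 1/10 → 1/8 → 1/6 → 1/5 → 1/4 → 0.3.

0.3 s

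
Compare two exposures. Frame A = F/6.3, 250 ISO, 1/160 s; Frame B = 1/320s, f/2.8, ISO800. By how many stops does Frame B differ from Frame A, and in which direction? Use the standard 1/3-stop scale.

3 stops brighter

Aperture: f/6.3 → f/5.6 → f/5 → f/4.5 → f/4 → f/3.5 → f/3.2 → f/2.8 — 2 1/3 stops opened up (brighter).
Shutter speed: 1/160 → 1/200 → 1/250 → 1/320 — 1 stop faster (darker).
ISO: 250 → 320 → 400 → 500 → 640 → 800 — 1 2/3 stops higher (brighter).
Net: +2 1/3 −1 +1 2/3 = +3 stops.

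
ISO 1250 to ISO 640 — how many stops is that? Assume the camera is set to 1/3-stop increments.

1 stop

1250 → 1000 → 800 → 640 — count the steps: 3 third-stops = 1 stop.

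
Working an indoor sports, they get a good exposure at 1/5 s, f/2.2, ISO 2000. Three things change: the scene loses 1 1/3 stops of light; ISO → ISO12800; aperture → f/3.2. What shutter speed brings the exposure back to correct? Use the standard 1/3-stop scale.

1/6s

Scene light: 1 1/3 stops darker.
ISO: 2000 → 2500 → 3200 → 4000 → 5000 → 6400 → 8000 → 10000 → 12800 — 2 2/3 stops higher (brighter).
Aperture: f/2.2 → f/2.5 → f/2.8 → f/3.2 — 1 stop smaller aperture (darker).
Net so far: 1/3 stop brighter. Shutter speed: 1/5 → 1/6.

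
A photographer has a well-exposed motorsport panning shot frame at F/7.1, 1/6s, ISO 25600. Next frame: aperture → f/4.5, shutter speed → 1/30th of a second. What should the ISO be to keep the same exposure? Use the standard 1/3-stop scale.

Aperture: f/7.1 → f/6.3 → f/5.6 → f/5 → f/4.5 — 1 1/3 stops wider (brighter).
Shutter speed: 1/6 → 1/8 → 1/10 → 1/13 → 1/15 → 1/20 → 1/25 → 1/30 — 2 1/3 stops faster (darker).
Net change so far: 1 stop darker. Offset with the ISO: 25600 → 32000 → 40000 → 51200.

ISO 51200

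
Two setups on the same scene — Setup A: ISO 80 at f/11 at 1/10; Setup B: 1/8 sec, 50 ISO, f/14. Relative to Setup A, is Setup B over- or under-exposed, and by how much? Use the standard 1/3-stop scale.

Aperture: f/11 → f/13 → f/14 — 2/3 stop smaller aperture (darker).
Shutter speed: 1/10 → 1/8 — 1/3 stop longer (brighter).
ISO: 80 → 64 → 50 — 2/3 stop dropped (darker).
Net: −2/3 +1/3 −2/3 = −1 stop.

1 stop darker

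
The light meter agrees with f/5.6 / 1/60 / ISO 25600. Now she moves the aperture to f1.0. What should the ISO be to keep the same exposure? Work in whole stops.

ISO 800

Aperture: f/5.6 → f/4 → f/2.8 → f/2 → f/1.4 → f/1.0 — 5 stops wider (brighter).
Need 5 stops darker from the ISO: 25600 → 12800 → 6400 → 3200 → 1600 → 800.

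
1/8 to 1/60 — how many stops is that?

1/8 → 1/15 → 1/30 → 1/60 — count the steps: 3 stops.

3 stops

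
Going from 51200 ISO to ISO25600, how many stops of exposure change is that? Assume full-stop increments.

1 stop

51200 → 25600 — count the steps: 1 stop.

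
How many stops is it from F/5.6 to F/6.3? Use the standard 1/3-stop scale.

f/5.6 → f/6.3 — count the steps: 1 third-stops = 1/3 stop.

1/3 stop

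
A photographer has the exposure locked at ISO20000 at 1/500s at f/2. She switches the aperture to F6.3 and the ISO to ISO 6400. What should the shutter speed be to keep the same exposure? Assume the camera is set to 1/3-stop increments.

1/15s

Aperture: f/2 → f/2.2 → f/2.5 → f/2.8 → f/3.2 → f/3.5 → f/4 → f/4.5 → f/5 → f/5.6 → f/6.3 — 3 1/3 stops narrower (darker).
ISO: 20000 → 16000 → 12800 → 10000 → 8000 → 6400 — 1 2/3 stops dropped (darker).
Net change so far: 5 stops darker. Offset with the shutter speed: 1/500 → 1/400 → 1/320 → 1/250 → 1/200 → 1/160 → 1/125 → 1/100 → 1/80 → 1/60 → 1/50 → 1/40 → 1/30 → 1/25 → 1/20 → 1/15.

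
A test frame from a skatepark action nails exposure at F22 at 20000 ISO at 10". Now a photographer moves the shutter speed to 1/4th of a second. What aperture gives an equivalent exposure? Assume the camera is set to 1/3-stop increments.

Shutter speed: 10 → 8 → 6 → 5 → 4 → 3.2 → 2.5 → 2 → 1.6 → 1.3 → 1 → 0.8 → 0.6 → 0.5 → 0.4 → 0.3 → 1/4 — 5 1/3 stops shorter (darker).
Need 5 1/3 stops brighter from the aperture: f/22 → f/20 → f/18 → f/16 → f/14 → f/13 → f/11 → f/10 → f/9 → f/8 → f/7.1 → f/6.3 → f/5.6 → f/5 → f/4.5 → f/4 → f/3.5.

f/3.5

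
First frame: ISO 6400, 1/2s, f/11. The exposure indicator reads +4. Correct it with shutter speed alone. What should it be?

1/30s

Overexposed by 4 stops → need 4 stops darker.
Shutter speed: 1/2 → 1/4 → 1/8 → 1/15 → 1/30.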